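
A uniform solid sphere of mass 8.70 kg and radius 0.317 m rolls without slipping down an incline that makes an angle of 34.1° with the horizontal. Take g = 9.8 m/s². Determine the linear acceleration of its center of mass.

a ≈ 3.92 m/s²

Translation along the incline: Mg sinθ − f = Ma.
Rotation about the center: fR = Iα with I = (2/5)MR². No-slip gives a = αR, so f = (I/R²)a = (2/5)M a.
Substituting: Mg sinθ = (1 + 0.4000)Ma, so a = g sinθ/(1 + 0.4000) = (9.8) sin 34.1° / 1.400 = 3.924 m/s².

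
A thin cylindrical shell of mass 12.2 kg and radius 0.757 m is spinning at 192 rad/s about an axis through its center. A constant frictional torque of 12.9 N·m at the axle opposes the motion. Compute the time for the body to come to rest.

t ≈ 104 s

I = MR² = (12.2)(0.757)² = 6.991 kg·m².
The net torque has magnitude 12.9 N·m, opposing ω.
|α| = τ/I = 12.90/6.991 = 1.845 rad/s² (deceleration).
0 = ω₀ − |α|t ⇒ t = ω₀/|α| = 192/1.845 = 104.1 s.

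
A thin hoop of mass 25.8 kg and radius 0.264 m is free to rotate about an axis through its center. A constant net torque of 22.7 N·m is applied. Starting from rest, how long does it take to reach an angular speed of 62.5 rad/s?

I = MR² = (25.8)(0.264)² = 1.798 kg·m².
α = τ/I = 22.7/1.798 = 12.62 rad/s².
ω = αt ⇒ t = ω/α = 62.5/12.62 = 4.951 s.

t ≈ 4.95 s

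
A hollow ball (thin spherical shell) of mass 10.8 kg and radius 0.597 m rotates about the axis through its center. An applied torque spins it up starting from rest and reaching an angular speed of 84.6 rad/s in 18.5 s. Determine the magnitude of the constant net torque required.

I = (2/3)MR² = (2/3)(10.8)(0.597)² = 2.566 kg·m².
α = Δω/Δt = (84.6 − 0)/18.5 = 4.573 rad/s².
τ = Iα = (2.566)(4.573) = 11.73 N·m.

τ ≈ 11.7 N·m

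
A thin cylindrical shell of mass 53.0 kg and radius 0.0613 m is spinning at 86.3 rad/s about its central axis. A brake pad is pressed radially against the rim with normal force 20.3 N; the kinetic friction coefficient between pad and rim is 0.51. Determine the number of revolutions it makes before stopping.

≈ 186 revolutions

I = MR² = (53.0)(0.0613)² = 0.1992 kg·m².
Friction force f = μN = (0.51)(20.3) = 10.35 N at the rim; torque magnitude τ = fR = 0.6346 N·m, opposing ω.
|α| = τ/I = 0.6346/0.1992 = 3.187 rad/s² (deceleration).
ω² = ω₀² − 2|α|θ with ω = 0 ⇒ θ = ω₀²/(2|α|) = 1169 rad = 186.0 rev.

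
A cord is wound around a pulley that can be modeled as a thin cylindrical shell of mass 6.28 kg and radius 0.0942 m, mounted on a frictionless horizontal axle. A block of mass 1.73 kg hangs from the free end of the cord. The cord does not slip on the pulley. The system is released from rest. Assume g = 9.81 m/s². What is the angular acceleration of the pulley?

I = MR² = (6.28)(0.0942)² = 0.05573 kg·m².
Block: mg − T = ma. Pulley: TR = Iα. No-slip: a = αR, so T = (I/R²)a = 6.280·a.
Then mg = (m + 6.280)a, so a = (1.73)(9.81)/(1.73 + 6.280) = 2.119 m/s².
α = a/R = 2.119/0.0942 = 22.49 rad/s².

α ≈ 22.5 rad/s²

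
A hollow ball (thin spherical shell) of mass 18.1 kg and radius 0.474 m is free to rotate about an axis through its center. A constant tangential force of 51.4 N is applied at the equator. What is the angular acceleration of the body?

I = (2/3)MR² = (2/3)(18.1)(0.474)² = 2.711 kg·m².
τ = F R = (51.4)(0.474) = 24.36 N·m.
From τ = Iα: α = 24.36/2.711 = 8.987 rad/s².

α ≈ 8.99 rad/s²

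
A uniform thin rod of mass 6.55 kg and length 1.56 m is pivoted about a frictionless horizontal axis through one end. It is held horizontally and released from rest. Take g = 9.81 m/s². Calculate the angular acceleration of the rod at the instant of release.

α ≈ 9.43 rad/s²

About the pivot, I = (1/3)ML² = (1/3)(6.55)(1.56)² = 5.313 kg·m².
The weight acts at the center, a distance L/2 = 0.7800 m from the pivot; τ = Mg(L/2) = 50.12 N·m.
α = τ/I = 50.12/5.313 = 9.433 rad/s².
(Equivalently α = (3g/(2L)) = 9.433 rad/s².)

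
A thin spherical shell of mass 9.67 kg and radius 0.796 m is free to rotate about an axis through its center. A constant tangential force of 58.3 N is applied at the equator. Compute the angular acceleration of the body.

α ≈ 11.4 rad/s²

I = (2/3)MR² = (2/3)(9.67)(0.796)² = 4.085 kg·m².
τ = F R = (58.3)(0.796) = 46.41 N·m.
From τ = Iα: α = 46.41/4.085 = 11.36 rad/s².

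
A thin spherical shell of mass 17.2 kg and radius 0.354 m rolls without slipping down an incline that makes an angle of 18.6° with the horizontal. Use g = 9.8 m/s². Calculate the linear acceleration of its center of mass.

Translation along the incline: Mg sinθ − f = Ma.
Rotation about the center: fR = Iα with I = (2/3)MR². No-slip gives a = αR, so f = (I/R²)a = (2/3)M a.
Substituting: Mg sinθ = (1 + 0.6667)Ma, so a = g sinθ/(1 + 0.6667) = (9.8) sin 18.6° / 1.667 = 1.875 m/s².

a ≈ 1.88 m/s²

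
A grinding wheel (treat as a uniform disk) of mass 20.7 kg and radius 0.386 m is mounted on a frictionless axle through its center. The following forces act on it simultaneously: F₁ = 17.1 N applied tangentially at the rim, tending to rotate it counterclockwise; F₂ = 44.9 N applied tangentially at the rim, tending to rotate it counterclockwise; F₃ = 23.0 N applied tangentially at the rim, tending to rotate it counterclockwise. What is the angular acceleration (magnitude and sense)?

I = ½MR² = (1/2)(20.7)(0.386)² = 1.542 kg·m².
Taking counterclockwise as positive: τ₁ = +(17.1)(0.386) = +6.601 N·m; τ₂ = +(44.9)(0.386) = +17.33 N·m; τ₃ = +(23.0)(0.386) = +8.878 N·m.
Net torque τ = 32.81 N·m.
α = τ/I = 32.81/1.542 = 21.28 rad/s².

α ≈ 21.3 rad/s², counterclockwise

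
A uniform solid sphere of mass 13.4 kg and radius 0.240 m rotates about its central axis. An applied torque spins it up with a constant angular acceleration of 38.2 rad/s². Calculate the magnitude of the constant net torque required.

τ ≈ 11.8 N·m

I = (2/5)MR² = (2/5)(13.4)(0.240)² = 0.3087 kg·m².
τ = Iα = (0.3087)(38.20) = 11.79 N·m.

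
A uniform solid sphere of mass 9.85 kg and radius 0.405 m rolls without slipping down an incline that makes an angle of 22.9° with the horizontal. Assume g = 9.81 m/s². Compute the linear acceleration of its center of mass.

Translation along the incline: Mg sinθ − f = Ma.
Rotation about the center: fR = Iα with I = (2/5)MR². No-slip gives a = αR, so f = (I/R²)a = (2/5)M a.
Substituting: Mg sinθ = (1 + 0.4000)Ma, so a = g sinθ/(1 + 0.4000) = (9.81) sin 22.9° / 1.400 = 2.727 m/s².

a ≈ 2.73 m/s²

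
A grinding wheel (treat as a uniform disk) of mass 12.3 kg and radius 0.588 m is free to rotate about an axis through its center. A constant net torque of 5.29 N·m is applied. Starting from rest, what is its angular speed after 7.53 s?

I = ½MR² = (1/2)(12.3)(0.588)² = 2.126 kg·m².
α = τ/I = 5.29/2.126 = 2.488 rad/s².
ω = ω₀ + αt = 0 + (2.488)(7.53) = 18.73 rad/s.

ω ≈ 18.7 rad/s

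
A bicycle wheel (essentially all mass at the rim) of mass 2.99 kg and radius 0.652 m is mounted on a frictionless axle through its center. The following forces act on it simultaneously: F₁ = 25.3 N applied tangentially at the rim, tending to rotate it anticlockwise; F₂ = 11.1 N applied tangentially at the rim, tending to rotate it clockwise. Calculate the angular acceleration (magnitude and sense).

I = MR² = (2.99)(0.652)² = 1.271 kg·m².
Taking anticlockwise as positive: τ₁ = +(25.3)(0.652) = +16.50 N·m; τ₂ = −(11.1)(0.652) = −7.237 N·m.
Net torque τ = 9.258 N·m.
α = τ/I = 9.258/1.271 = 7.284 rad/s².

α ≈ 7.28 rad/s², anticlockwise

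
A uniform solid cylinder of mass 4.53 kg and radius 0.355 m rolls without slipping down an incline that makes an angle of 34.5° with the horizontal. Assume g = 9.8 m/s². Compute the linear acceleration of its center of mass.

Translation along the incline: Mg sinθ − f = Ma.
Rotation about the center: fR = Iα with I = ½MR². No-slip gives a = αR, so f = (I/R²)a = (1/2)M a.
Substituting: Mg sinθ = (1 + 0.5000)Ma, so a = g sinθ/(1 + 0.5000) = (9.8) sin 34.5° / 1.500 = 3.701 m/s².

a ≈ 3.70 m/s²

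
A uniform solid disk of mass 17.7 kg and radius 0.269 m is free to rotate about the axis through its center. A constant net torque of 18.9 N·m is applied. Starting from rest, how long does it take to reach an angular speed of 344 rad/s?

t ≈ 11.7 s

I = ½MR² = (1/2)(17.7)(0.269)² = 0.6404 kg·m².
α = τ/I = 18.9/0.6404 = 29.51 rad/s².
ω = αt ⇒ t = ω/α = 344/29.51 = 11.66 s.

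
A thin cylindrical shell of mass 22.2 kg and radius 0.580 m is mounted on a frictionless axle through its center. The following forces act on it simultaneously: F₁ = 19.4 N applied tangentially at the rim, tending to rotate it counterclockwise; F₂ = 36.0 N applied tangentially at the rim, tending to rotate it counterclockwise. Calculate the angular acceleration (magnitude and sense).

I = MR² = (22.2)(0.580)² = 7.468 kg·m².
Taking counterclockwise as positive: τ₁ = +(19.4)(0.580) = +11.25 N·m; τ₂ = +(36.0)(0.580) = +20.88 N·m.
Net torque τ = 32.13 N·m.
α = τ/I = 32.13/7.468 = 4.303 rad/s².

α ≈ 4.30 rad/s², counterclockwise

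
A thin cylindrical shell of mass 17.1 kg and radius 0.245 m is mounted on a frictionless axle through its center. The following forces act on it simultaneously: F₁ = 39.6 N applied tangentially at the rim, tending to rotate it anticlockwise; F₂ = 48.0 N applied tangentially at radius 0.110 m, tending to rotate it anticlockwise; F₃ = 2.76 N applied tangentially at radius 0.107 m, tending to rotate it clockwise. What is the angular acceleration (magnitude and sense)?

α ≈ 14.3 rad/s², anticlockwise

I = MR² = (17.1)(0.245)² = 1.026 kg·m².
Taking anticlockwise as positive: τ₁ = +(39.6)(0.245) = +9.702 N·m; τ₂ = +(48.0)(0.110) = +5.280 N·m; τ₃ = −(2.76)(0.107) = −0.2953 N·m.
Net torque τ = 14.69 N·m.
α = τ/I = 14.69/1.026 = 14.31 rad/s².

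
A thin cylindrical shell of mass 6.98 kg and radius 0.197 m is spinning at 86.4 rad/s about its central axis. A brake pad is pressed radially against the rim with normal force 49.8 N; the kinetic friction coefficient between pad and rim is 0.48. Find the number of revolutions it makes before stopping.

≈ 34.2 revolutions

I = MR² = (6.98)(0.197)² = 0.2709 kg·m².
Friction force f = μN = (0.48)(49.8) = 23.90 N at the rim; torque magnitude τ = fR = 4.709 N·m, opposing ω.
|α| = τ/I = 4.709/0.2709 = 17.38 rad/s² (deceleration).
ω² = ω₀² − 2|α|θ with ω = 0 ⇒ θ = ω₀²/(2|α|) = 214.7 rad = 34.17 rev.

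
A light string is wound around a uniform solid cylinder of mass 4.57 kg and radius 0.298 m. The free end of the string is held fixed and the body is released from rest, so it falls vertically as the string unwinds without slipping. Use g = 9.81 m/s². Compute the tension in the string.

Translation: Mg − T = Ma. Rotation about the center: TR = Iα with I = ½MR².
With a = αR: T = (I/R²)a = (1/2)M a, so Mg = (1 + 0.5000)Ma.
a = g/(1 + 0.5000) = 9.81/1.500 = 6.540 m/s².
T = 0.5000·M·a = (0.5000)(4.57)(6.540) = 14.94 N.

T ≈ 14.9 N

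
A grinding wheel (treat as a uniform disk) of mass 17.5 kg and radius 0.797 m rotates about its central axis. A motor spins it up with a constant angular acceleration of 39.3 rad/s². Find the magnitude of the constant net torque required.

I = ½MR² = (1/2)(17.5)(0.797)² = 5.558 kg·m².
τ = Iα = (5.558)(39.30) = 218.4 N·m.

τ ≈ 218 N·m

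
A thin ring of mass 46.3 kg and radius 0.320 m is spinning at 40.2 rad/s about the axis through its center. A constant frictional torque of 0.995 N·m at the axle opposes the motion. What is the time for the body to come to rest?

t ≈ 192 s

I = MR² = (46.3)(0.320)² = 4.741 kg·m².
The net torque has magnitude 0.995 N·m, opposing ω.
|α| = τ/I = 0.9950/4.741 = 0.2099 rad/s² (deceleration).
0 = ω₀ − |α|t ⇒ t = ω₀/|α| = 40.2/0.2099 = 191.6 s.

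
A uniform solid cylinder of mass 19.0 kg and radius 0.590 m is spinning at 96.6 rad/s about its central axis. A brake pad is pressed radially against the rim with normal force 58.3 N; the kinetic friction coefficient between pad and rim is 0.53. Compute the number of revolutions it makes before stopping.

I = ½MR² = (1/2)(19.0)(0.590)² = 3.307 kg·m².
Friction force f = μN = (0.53)(58.3) = 30.90 N at the rim; torque magnitude τ = fR = 18.23 N·m, opposing ω.
|α| = τ/I = 18.23/3.307 = 5.513 rad/s² (deceleration).
ω² = ω₀² − 2|α|θ with ω = 0 ⇒ θ = ω₀²/(2|α|) = 846.4 rad = 134.7 rev.

≈ 135 revolutions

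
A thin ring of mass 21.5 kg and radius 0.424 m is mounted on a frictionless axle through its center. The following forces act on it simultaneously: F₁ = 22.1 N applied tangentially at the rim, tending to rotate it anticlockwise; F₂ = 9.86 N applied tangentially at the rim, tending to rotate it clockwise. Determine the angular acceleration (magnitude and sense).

α ≈ 1.34 rad/s², anticlockwise

I = MR² = (21.5)(0.424)² = 3.865 kg·m².
Taking anticlockwise as positive: τ₁ = +(22.1)(0.424) = +9.370 N·m; τ₂ = −(9.86)(0.424) = −4.181 N·m.
Net torque τ = 5.190 N·m.
α = τ/I = 5.190/3.865 = 1.343 rad/s².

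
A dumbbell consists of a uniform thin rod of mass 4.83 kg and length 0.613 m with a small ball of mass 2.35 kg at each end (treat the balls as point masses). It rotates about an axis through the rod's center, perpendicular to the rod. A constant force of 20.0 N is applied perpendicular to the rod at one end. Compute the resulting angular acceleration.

α ≈ 10.3 rad/s²

I_rod = (1/12)ML² = (1/12)(4.83)(0.613)² = 0.1512 kg·m².
I_balls = 2·m·(L/2)² = 2(2.35)(0.3065)² = 0.4415 kg·m².
Total I = 0.5928 kg·m².
τ = F·(L/2) = (20.0)(0.306) = 6.130 N·m.
α = τ/I = 6.130/0.5928 = 10.34 rad/s².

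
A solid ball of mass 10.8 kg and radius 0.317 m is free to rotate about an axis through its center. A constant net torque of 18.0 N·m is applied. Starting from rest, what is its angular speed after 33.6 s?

ω ≈ 1390 rad/s

I = (2/5)MR² = (2/5)(10.8)(0.317)² = 0.4341 kg·m².
α = τ/I = 18.0/0.4341 = 41.46 rad/s².
ω = ω₀ + αt = 0 + (41.46)(33.6) = 1393 rad/s.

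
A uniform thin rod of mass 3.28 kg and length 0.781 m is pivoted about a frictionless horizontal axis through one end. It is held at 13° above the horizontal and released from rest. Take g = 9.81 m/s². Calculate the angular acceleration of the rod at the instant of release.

About the pivot, I = (1/3)ML² = (1/3)(3.28)(0.781)² = 0.6669 kg·m².
The weight acts at the center, a distance L/2 = 0.3905 m from the pivot; τ = Mg(L/2) cos 13° = 12.24 N·m.
α = τ/I = 12.24/0.6669 = 18.36 rad/s².
(Equivalently α = (3g/(2L)) cos 13° = 18.36 rad/s².)

α ≈ 18.4 rad/s²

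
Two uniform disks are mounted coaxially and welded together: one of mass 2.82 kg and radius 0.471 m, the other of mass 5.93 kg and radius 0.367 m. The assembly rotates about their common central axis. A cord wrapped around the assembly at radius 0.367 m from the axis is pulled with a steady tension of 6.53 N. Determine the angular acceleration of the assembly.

I = ½M₁R₁² + ½M₂R₂² = ½(2.82)(0.471)² + ½(5.93)(0.367)² = 0.7121 kg·m².
τ = F r = (6.53)(0.367) = 2.397 N·m.
α = τ/I = 2.397/0.7121 = 3.365 rad/s².

α ≈ 3.37 rad/s²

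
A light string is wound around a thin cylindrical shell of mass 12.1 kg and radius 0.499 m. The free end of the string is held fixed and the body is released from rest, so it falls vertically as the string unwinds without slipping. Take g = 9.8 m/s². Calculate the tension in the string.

T ≈ 59.3 N

Translation: Mg − T = Ma. Rotation about the center: TR = Iα with I = MR².
With a = αR: T = (I/R²)a = M a, so Mg = (1 + 1.000)Ma.
a = g/(1 + 1.000) = 9.8/2.000 = 4.900 m/s².
T = 1.000·M·a = (1.000)(12.1)(4.900) = 59.29 N.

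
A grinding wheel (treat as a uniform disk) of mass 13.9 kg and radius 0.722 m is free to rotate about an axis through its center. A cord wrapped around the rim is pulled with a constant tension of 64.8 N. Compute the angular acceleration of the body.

α ≈ 12.9 rad/s²

I = ½MR² = (1/2)(13.9)(0.722)² = 3.623 kg·m².
τ = F R = (64.8)(0.722) = 46.79 N·m.
From τ = Iα: α = 46.79/3.623 = 12.91 rad/s².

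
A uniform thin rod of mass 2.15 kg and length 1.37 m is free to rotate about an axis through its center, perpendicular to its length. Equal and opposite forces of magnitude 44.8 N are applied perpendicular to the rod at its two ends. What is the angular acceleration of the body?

I = (1/12)ML² = (1/12)(2.15)(1.37)² = 0.3363 kg·m².
The couple gives τ = F·(L/2) + F·(L/2) = F L = (44.8)(1.37) = 61.38 N·m.
Newton's second law for rotation, τ = Iα, gives α = τ/I = 61.38/0.3363 = 182.5 rad/s².

α ≈ 183 rad/s²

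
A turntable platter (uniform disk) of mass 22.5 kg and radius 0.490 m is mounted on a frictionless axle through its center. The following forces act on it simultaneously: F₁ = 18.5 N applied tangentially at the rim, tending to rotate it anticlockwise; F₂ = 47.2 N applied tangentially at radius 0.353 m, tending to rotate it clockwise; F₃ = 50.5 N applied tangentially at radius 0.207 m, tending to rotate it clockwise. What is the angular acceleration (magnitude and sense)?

α ≈ 6.68 rad/s², clockwise

I = ½MR² = (1/2)(22.5)(0.490)² = 2.701 kg·m².
Taking anticlockwise as positive: τ₁ = +(18.5)(0.490) = +9.065 N·m; τ₂ = −(47.2)(0.353) = −16.66 N·m; τ₃ = −(50.5)(0.207) = −10.45 N·m.
Net torque τ = -18.05 N·m.
α = τ/I = -18.05/2.701 = -6.682 rad/s².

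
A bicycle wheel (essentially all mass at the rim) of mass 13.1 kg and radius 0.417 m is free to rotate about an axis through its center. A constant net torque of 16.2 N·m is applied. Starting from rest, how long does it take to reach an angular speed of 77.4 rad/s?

I = MR² = (13.1)(0.417)² = 2.278 kg·m².
α = τ/I = 16.2/2.278 = 7.112 rad/s².
ω = αt ⇒ t = ω/α = 77.4/7.112 = 10.88 s.

t ≈ 10.9 s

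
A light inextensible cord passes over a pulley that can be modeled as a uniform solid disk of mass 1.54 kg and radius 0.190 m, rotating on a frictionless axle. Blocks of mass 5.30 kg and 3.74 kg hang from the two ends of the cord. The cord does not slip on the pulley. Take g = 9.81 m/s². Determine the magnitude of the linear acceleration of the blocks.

I = ½MR² = (1/2)(1.54)(0.190)² = 0.02780 kg·m².
Heavier block: m₁g − T₁ = m₁a. Lighter block: T₂ − m₂g = m₂a.
Pulley: (T₁ − T₂)R = Iα = I(a/R), so T₁ − T₂ = (I/R²)a = (1/2)M_p a = 0.7700·a.
Adding the three: (m₁ − m₂)g = (m₁ + m₂ + 0.7700)a, so a = (5.30 − 3.74)(9.81)/(5.30 + 3.74 + 0.7700) = 1.560 m/s².

a ≈ 1.56 m/s²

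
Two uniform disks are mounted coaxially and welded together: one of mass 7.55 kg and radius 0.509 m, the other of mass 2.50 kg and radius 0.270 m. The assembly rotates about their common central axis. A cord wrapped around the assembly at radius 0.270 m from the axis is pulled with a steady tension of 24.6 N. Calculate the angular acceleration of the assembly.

I = ½M₁R₁² + ½M₂R₂² = ½(7.55)(0.509)² + ½(2.50)(0.270)² = 1.069 kg·m².
τ = F r = (24.6)(0.270) = 6.642 N·m.
α = τ/I = 6.642/1.069 = 6.212 rad/s².

α ≈ 6.21 rad/s²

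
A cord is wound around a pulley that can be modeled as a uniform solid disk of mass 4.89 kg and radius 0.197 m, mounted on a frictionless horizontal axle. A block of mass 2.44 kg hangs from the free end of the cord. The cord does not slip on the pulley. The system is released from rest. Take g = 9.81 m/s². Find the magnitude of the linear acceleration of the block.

a ≈ 4.90 m/s²

I = ½MR² = (1/2)(4.89)(0.197)² = 0.09489 kg·m².
Block: mg − T = ma. Pulley: TR = Iα. No-slip: a = αR, so T = (I/R²)a = 2.445·a.
Then mg = (m + 2.445)a, so a = (2.44)(9.81)/(2.44 + 2.445) = 4.900 m/s².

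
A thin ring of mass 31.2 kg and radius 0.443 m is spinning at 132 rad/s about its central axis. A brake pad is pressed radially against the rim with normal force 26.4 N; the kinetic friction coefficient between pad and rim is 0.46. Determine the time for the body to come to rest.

t ≈ 150 s

I = MR² = (31.2)(0.443)² = 6.123 kg·m².
Friction force f = μN = (0.46)(26.4) = 12.14 N at the rim; torque magnitude τ = fR = 5.380 N·m, opposing ω.
|α| = τ/I = 5.380/6.123 = 0.8786 rad/s² (deceleration).
0 = ω₀ − |α|t ⇒ t = ω₀/|α| = 132/0.8786 = 150.2 s.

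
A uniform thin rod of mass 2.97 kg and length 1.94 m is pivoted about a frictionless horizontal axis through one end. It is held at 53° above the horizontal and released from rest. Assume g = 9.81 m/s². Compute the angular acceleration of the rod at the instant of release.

α ≈ 4.56 rad/s²

About the pivot, I = (1/3)ML² = (1/3)(2.97)(1.94)² = 3.726 kg·m².
The weight acts at the center, a distance L/2 = 0.9700 m from the pivot; τ = Mg(L/2) cos 53° = 17.01 N·m.
α = τ/I = 17.01/3.726 = 4.565 rad/s².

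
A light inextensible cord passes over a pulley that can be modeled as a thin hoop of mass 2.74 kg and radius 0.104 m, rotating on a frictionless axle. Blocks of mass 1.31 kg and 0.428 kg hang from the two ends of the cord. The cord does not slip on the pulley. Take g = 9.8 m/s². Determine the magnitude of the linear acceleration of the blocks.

a ≈ 1.93 m/s²

I = MR² = (2.74)(0.104)² = 0.02964 kg·m².
Heavier block: m₁g − T₁ = m₁a. Lighter block: T₂ − m₂g = m₂a.
Pulley: (T₁ − T₂)R = Iα = I(a/R), so T₁ − T₂ = (I/R²)a = 1·M_p a = 2.740·a.
Adding the three: (m₁ − m₂)g = (m₁ + m₂ + 2.740)a, so a = (1.31 − 0.428)(9.8)/(1.31 + 0.428 + 2.740) = 1.930 m/s².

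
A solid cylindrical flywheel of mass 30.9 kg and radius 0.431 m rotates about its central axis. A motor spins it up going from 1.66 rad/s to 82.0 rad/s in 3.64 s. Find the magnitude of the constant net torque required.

I = ½MR² = (1/2)(30.9)(0.431)² = 2.870 kg·m².
α = Δω/Δt = (82.0 − 1.66)/3.64 = 22.07 rad/s².
τ = Iα = (2.870)(22.07) = 63.35 N·m.

τ ≈ 63.3 N·m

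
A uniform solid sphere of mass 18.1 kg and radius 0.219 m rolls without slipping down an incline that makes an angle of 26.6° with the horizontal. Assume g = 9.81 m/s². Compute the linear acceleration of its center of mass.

Translation along the incline: Mg sinθ − f = Ma.
Rotation about the center: fR = Iα with I = (2/5)MR². No-slip gives a = αR, so f = (I/R²)a = (2/5)M a.
Substituting: Mg sinθ = (1 + 0.4000)Ma, so a = g sinθ/(1 + 0.4000) = (9.81) sin 26.6° / 1.400 = 3.138 m/s².

a ≈ 3.14 m/s²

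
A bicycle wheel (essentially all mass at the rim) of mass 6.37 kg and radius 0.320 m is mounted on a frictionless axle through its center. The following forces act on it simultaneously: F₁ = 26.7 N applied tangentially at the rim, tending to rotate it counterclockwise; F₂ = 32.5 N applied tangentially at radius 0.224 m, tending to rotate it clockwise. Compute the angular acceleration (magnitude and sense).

I = MR² = (6.37)(0.320)² = 0.6523 kg·m².
Taking counterclockwise as positive: τ₁ = +(26.7)(0.320) = +8.544 N·m; τ₂ = −(32.5)(0.224) = −7.280 N·m.
Net torque τ = 1.264 N·m.
α = τ/I = 1.264/0.6523 = 1.938 rad/s².

α ≈ 1.94 rad/s², counterclockwise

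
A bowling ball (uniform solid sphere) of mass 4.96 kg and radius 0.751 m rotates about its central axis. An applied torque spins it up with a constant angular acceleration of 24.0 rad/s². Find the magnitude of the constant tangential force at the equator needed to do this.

F ≈ 35.8 N

I = (2/5)MR² = (2/5)(4.96)(0.751)² = 1.119 kg·m².
The required torque is τ = Iα = (1.119)(24.00) = 26.86 N·m.
A tangential force at the equator gives τ = FR, so F = τ/R = 26.86/0.751 = 35.76 N.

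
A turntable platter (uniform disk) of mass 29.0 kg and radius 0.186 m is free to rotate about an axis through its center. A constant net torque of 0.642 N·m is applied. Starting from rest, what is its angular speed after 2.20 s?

ω ≈ 2.82 rad/s

I = ½MR² = (1/2)(29.0)(0.186)² = 0.5016 kg·m².
α = τ/I = 0.642/0.5016 = 1.280 rad/s².
ω = ω₀ + αt = 0 + (1.280)(2.20) = 2.816 rad/s.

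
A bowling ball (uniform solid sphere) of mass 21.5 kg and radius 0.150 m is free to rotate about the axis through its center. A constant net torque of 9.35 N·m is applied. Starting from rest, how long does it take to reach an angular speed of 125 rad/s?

I = (2/5)MR² = (2/5)(21.5)(0.150)² = 0.1935 kg·m².
α = τ/I = 9.35/0.1935 = 48.32 rad/s².
ω = αt ⇒ t = ω/α = 125/48.32 = 2.587 s.

t ≈ 2.59 s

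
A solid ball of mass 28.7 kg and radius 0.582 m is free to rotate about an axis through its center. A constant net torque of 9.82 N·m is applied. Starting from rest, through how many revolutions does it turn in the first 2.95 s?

I = (2/5)MR² = (2/5)(28.7)(0.582)² = 3.889 kg·m².
α = τ/I = 9.82/3.889 = 2.525 rad/s².
θ = ½αt² = ½(2.525)(2.95)² = 10.99 rad.
Revolutions = θ/(2π) = 1.749.

≈ 1.75 revolutions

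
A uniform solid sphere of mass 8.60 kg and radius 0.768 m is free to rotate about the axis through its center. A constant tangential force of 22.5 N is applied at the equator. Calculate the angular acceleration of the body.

α ≈ 8.52 rad/s²

I = (2/5)MR² = (2/5)(8.60)(0.768)² = 2.029 kg·m².
τ = F R = (22.5)(0.768) = 17.28 N·m.
From τ = Iα: α = 17.28/2.029 = 8.517 rad/s².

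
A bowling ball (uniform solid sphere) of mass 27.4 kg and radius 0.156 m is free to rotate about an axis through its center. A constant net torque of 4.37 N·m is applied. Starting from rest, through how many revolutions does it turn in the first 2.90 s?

I = (2/5)MR² = (2/5)(27.4)(0.156)² = 0.2667 kg·m².
α = τ/I = 4.37/0.2667 = 16.38 rad/s².
θ = ½αt² = ½(16.38)(2.90)² = 68.89 rad.
Revolutions = θ/(2π) = 10.96.

≈ 11.0 revolutions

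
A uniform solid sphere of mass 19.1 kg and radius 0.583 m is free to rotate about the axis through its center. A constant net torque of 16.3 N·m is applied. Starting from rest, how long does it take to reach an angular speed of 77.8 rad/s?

t ≈ 12.4 s

I = (2/5)MR² = (2/5)(19.1)(0.583)² = 2.597 kg·m².
α = τ/I = 16.3/2.597 = 6.277 rad/s².
ω = αt ⇒ t = ω/α = 77.8/6.277 = 12.39 s.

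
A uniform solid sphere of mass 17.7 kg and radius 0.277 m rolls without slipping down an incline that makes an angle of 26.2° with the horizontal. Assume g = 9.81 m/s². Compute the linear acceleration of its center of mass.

Translation along the incline: Mg sinθ − f = Ma.
Rotation about the center: fR = Iα with I = (2/5)MR². No-slip gives a = αR, so f = (I/R²)a = (2/5)M a.
Substituting: Mg sinθ = (1 + 0.4000)Ma, so a = g sinθ/(1 + 0.4000) = (9.81) sin 26.2° / 1.400 = 3.094 m/s².

a ≈ 3.09 m/s²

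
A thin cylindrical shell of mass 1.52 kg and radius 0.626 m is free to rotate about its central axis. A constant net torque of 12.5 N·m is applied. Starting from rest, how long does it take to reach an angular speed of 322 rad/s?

t ≈ 15.3 s

I = MR² = (1.52)(0.626)² = 0.5957 kg·m².
α = τ/I = 12.5/0.5957 = 20.99 rad/s².
ω = αt ⇒ t = ω/α = 322/20.99 = 15.34 s.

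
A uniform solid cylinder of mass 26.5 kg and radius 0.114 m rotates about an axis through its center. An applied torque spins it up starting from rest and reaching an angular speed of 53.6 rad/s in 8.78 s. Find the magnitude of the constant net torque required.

τ ≈ 1.05 N·m

I = ½MR² = (1/2)(26.5)(0.114)² = 0.1722 kg·m².
α = Δω/Δt = (53.6 − 0)/8.78 = 6.105 rad/s².
τ = Iα = (0.1722)(6.105) = 1.051 N·m.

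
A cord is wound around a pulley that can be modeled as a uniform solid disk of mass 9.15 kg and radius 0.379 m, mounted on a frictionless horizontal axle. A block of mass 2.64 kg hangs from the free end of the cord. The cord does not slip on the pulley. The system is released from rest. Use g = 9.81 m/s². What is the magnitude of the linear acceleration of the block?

I = ½MR² = (1/2)(9.15)(0.379)² = 0.6572 kg·m².
Block: mg − T = ma. Pulley: TR = Iα. No-slip: a = αR, so T = (I/R²)a = 4.575·a.
Then mg = (m + 4.575)a, so a = (2.64)(9.81)/(2.64 + 4.575) = 3.590 m/s².

a ≈ 3.59 m/s²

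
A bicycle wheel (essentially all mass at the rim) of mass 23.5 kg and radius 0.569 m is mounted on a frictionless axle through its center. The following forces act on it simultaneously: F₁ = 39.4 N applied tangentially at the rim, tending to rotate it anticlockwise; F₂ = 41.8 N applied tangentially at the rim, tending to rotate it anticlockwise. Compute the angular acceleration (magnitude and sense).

α ≈ 6.07 rad/s², anticlockwise

I = MR² = (23.5)(0.569)² = 7.608 kg·m².
Taking anticlockwise as positive: τ₁ = +(39.4)(0.569) = +22.42 N·m; τ₂ = +(41.8)(0.569) = +23.78 N·m.
Net torque τ = 46.20 N·m.
α = τ/I = 46.20/7.608 = 6.073 rad/s².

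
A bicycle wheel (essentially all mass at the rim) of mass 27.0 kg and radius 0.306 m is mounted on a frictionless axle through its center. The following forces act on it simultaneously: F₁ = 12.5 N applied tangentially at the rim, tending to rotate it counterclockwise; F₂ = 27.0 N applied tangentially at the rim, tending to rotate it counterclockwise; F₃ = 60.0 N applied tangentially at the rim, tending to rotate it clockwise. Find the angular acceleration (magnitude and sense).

I = MR² = (27.0)(0.306)² = 2.528 kg·m².
Taking counterclockwise as positive: τ₁ = +(12.5)(0.306) = +3.825 N·m; τ₂ = +(27.0)(0.306) = +8.262 N·m; τ₃ = −(60.0)(0.306) = −18.36 N·m.
Net torque τ = -6.273 N·m.
α = τ/I = -6.273/2.528 = -2.481 rad/s².

α ≈ 2.48 rad/s², clockwise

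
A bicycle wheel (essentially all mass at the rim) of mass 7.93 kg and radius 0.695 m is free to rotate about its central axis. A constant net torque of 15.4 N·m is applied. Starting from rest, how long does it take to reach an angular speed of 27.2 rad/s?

t ≈ 6.77 s

I = MR² = (7.93)(0.695)² = 3.830 kg·m².
α = τ/I = 15.4/3.830 = 4.020 rad/s².
ω = αt ⇒ t = ω/α = 27.2/4.020 = 6.765 s.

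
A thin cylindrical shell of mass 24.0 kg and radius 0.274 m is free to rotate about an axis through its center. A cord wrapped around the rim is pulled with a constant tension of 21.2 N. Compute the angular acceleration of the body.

α ≈ 3.22 rad/s²

I = MR² = (24.0)(0.274)² = 1.802 kg·m².
τ = F R = (21.2)(0.274) = 5.809 N·m.
Newton's second law for rotation, τ = Iα, gives α = τ/I = 5.809/1.802 = 3.224 rad/s².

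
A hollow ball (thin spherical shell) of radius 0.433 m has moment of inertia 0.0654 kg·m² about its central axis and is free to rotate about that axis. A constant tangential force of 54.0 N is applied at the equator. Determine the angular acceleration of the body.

α ≈ 358 rad/s²

τ = F R = (54.0)(0.433) = 23.38 N·m.
From τ = Iα: α = 23.38/0.06540 = 357.5 rad/s².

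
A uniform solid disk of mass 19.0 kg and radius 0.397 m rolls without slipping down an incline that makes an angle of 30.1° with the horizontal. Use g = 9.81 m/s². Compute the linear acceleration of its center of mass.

a ≈ 3.28 m/s²

Translation along the incline: Mg sinθ − f = Ma.
Rotation about the center: fR = Iα with I = ½MR². No-slip gives a = αR, so f = (I/R²)a = (1/2)M a.
Substituting: Mg sinθ = (1 + 0.5000)Ma, so a = g sinθ/(1 + 0.5000) = (9.81) sin 30.1° / 1.500 = 3.280 m/s².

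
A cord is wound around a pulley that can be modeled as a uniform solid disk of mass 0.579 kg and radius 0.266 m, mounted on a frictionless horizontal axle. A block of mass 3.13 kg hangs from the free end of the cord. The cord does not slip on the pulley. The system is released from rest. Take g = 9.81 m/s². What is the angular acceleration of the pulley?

α ≈ 33.8 rad/s²

I = ½MR² = (1/2)(0.579)(0.266)² = 0.02048 kg·m².
Block: mg − T = ma. Pulley: TR = Iα. No-slip: a = αR, so T = (I/R²)a = 0.2895·a.
Then mg = (m + 0.2895)a, so a = (3.13)(9.81)/(3.13 + 0.2895) = 8.979 m/s².
α = a/R = 8.979/0.266 = 33.76 rad/s².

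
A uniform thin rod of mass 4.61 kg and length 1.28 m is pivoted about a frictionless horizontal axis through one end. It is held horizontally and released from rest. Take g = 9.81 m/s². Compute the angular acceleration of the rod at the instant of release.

About the pivot, I = (1/3)ML² = (1/3)(4.61)(1.28)² = 2.518 kg·m².
The weight acts at the center, a distance L/2 = 0.6400 m from the pivot; τ = Mg(L/2) = 28.94 N·m.
α = τ/I = 28.94/2.518 = 11.50 rad/s².

α ≈ 11.5 rad/s²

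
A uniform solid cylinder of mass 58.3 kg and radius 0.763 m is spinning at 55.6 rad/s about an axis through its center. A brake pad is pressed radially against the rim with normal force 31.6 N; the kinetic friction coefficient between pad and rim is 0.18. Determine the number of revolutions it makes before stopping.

≈ 962 revolutions

I = ½MR² = (1/2)(58.3)(0.763)² = 16.97 kg·m².
Friction force f = μN = (0.18)(31.6) = 5.688 N at the rim; torque magnitude τ = fR = 4.340 N·m, opposing ω.
|α| = τ/I = 4.340/16.97 = 0.2557 rad/s² (deceleration).
ω² = ω₀² − 2|α|θ with ω = 0 ⇒ θ = ω₀²/(2|α|) = 6044 rad = 961.9 rev.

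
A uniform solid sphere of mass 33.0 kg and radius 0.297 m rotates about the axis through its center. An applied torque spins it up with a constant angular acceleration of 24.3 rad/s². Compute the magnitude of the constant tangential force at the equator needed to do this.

F ≈ 95.3 N

I = (2/5)MR² = (2/5)(33.0)(0.297)² = 1.164 kg·m².
The required torque is τ = Iα = (1.164)(24.30) = 28.29 N·m.
A tangential force at the equator gives τ = FR, so F = τ/R = 28.29/0.297 = 95.27 N.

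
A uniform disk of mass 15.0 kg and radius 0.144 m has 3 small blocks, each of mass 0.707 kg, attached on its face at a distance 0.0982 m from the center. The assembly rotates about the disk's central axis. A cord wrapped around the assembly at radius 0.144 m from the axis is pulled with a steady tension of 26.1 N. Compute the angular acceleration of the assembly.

α ≈ 21.4 rad/s²

I_disk = ½MR² = ½(15.0)(0.144)² = 0.1555 kg·m².
I_blocks = 3·m·r² = 3(0.707)(0.0982)² = 0.02045 kg·m².
Total I = 0.1760 kg·m².
τ = F r = (26.1)(0.144) = 3.758 N·m.
α = τ/I = 3.758/0.1760 = 21.36 rad/s².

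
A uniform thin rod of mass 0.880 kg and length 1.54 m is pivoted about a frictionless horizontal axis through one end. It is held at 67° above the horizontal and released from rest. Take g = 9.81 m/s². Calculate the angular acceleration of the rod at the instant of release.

About the pivot, I = (1/3)ML² = (1/3)(0.880)(1.54)² = 0.6957 kg·m².
The weight acts at the center, a distance L/2 = 0.7700 m from the pivot; τ = Mg(L/2) cos 67° = 2.597 N·m.
α = τ/I = 2.597/0.6957 = 3.734 rad/s².

α ≈ 3.73 rad/s²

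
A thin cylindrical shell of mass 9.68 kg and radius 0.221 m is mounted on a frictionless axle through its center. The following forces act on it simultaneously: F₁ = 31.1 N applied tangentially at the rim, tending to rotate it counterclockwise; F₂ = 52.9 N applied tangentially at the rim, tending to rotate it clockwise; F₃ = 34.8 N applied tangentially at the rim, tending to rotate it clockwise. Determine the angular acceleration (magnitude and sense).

α ≈ 26.5 rad/s², clockwise

I = MR² = (9.68)(0.221)² = 0.4728 kg·m².
Taking counterclockwise as positive: τ₁ = +(31.1)(0.221) = +6.873 N·m; τ₂ = −(52.9)(0.221) = −11.69 N·m; τ₃ = −(34.8)(0.221) = −7.691 N·m.
Net torque τ = -12.51 N·m.
α = τ/I = -12.51/0.4728 = -26.46 rad/s².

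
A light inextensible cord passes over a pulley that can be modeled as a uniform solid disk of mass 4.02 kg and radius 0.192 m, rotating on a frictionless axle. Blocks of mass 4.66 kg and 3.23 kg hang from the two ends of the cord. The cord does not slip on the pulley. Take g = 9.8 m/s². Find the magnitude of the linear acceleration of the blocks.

I = ½MR² = (1/2)(4.02)(0.192)² = 0.07410 kg·m².
Heavier block: m₁g − T₁ = m₁a. Lighter block: T₂ − m₂g = m₂a.
Pulley: (T₁ − T₂)R = Iα = I(a/R), so T₁ − T₂ = (I/R²)a = (1/2)M_p a = 2.010·a.
Adding the three: (m₁ − m₂)g = (m₁ + m₂ + 2.010)a, so a = (4.66 − 3.23)(9.8)/(4.66 + 3.23 + 2.010) = 1.416 m/s².

a ≈ 1.42 m/s²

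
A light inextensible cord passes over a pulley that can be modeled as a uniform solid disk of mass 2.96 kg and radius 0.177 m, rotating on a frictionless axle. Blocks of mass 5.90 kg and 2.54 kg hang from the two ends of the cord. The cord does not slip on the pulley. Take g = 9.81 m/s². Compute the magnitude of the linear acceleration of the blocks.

a ≈ 3.32 m/s²

I = ½MR² = (1/2)(2.96)(0.177)² = 0.04637 kg·m².
Heavier block: m₁g − T₁ = m₁a. Lighter block: T₂ − m₂g = m₂a.
Pulley: (T₁ − T₂)R = Iα = I(a/R), so T₁ − T₂ = (I/R²)a = (1/2)M_p a = 1.480·a.
Adding the three: (m₁ − m₂)g = (m₁ + m₂ + 1.480)a, so a = (5.90 − 2.54)(9.81)/(5.90 + 2.54 + 1.480) = 3.323 m/s².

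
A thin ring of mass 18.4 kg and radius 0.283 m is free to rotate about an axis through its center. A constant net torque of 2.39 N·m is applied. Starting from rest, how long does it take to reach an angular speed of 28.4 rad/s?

I = MR² = (18.4)(0.283)² = 1.474 kg·m².
α = τ/I = 2.39/1.474 = 1.622 rad/s².
ω = αt ⇒ t = ω/α = 28.4/1.622 = 17.51 s.

t ≈ 17.5 s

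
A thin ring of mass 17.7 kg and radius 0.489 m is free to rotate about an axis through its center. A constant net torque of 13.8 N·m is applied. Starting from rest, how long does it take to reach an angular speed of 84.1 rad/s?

I = MR² = (17.7)(0.489)² = 4.232 kg·m².
α = τ/I = 13.8/4.232 = 3.261 rad/s².
ω = αt ⇒ t = ω/α = 84.1/3.261 = 25.79 s.

t ≈ 25.8 s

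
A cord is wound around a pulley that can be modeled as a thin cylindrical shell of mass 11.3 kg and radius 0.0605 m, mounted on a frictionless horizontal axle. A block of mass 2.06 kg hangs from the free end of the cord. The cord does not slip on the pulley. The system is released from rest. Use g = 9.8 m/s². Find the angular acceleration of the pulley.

I = MR² = (11.3)(0.0605)² = 0.04136 kg·m².
Block: mg − T = ma. Pulley: TR = Iα. No-slip: a = αR, so T = (I/R²)a = 11.30·a.
Then mg = (m + 11.30)a, so a = (2.06)(9.8)/(2.06 + 11.30) = 1.511 m/s².
α = a/R = 1.511/0.0605 = 24.98 rad/s².

α ≈ 25.0 rad/s²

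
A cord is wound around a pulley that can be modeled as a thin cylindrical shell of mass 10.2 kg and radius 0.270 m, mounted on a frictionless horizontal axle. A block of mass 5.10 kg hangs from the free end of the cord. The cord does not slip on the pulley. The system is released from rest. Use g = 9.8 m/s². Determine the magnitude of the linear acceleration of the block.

I = MR² = (10.2)(0.270)² = 0.7436 kg·m².
Block: mg − T = ma. Pulley: TR = Iα. No-slip: a = αR, so T = (I/R²)a = 10.20·a.
Then mg = (m + 10.20)a, so a = (5.10)(9.8)/(5.10 + 10.20) = 3.267 m/s².

a ≈ 3.27 m/s²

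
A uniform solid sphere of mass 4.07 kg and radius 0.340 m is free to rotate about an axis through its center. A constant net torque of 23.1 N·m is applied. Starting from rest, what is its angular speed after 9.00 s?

ω ≈ 1100 rad/s

I = (2/5)MR² = (2/5)(4.07)(0.340)² = 0.1882 kg·m².
α = τ/I = 23.1/0.1882 = 122.7 rad/s².
ω = ω₀ + αt = 0 + (122.7)(9.00) = 1105 rad/s.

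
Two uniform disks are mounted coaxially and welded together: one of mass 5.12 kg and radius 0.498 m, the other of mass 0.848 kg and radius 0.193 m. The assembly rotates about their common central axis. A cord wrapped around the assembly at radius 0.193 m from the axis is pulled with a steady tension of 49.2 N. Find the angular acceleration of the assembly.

α ≈ 14.6 rad/s²

I = ½M₁R₁² + ½M₂R₂² = ½(5.12)(0.498)² + ½(0.848)(0.193)² = 0.6507 kg·m².
τ = F r = (49.2)(0.193) = 9.496 N·m.
α = τ/I = 9.496/0.6507 = 14.59 rad/s².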